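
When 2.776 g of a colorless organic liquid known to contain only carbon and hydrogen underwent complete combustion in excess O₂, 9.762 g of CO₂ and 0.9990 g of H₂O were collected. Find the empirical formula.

C2H

mol C = 9.762 g CO₂ ÷ 44.009 g/mol = 0.22182 mol
mol H = 2 × 0.9990 g H₂O ÷ 18.015 g/mol = 0.11091 mol
Divide by the smallest (0.11091 mol): C 2.000, H 1.000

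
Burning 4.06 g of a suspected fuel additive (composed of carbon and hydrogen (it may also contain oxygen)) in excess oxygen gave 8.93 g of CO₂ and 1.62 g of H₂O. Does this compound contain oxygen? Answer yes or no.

yes

mol C = 8.93 g CO₂ ÷ 44.009 g/mol = 0.2029 mol
mol H = 2 × 1.62 g H₂O ÷ 18.015 g/mol = 0.1799 mol
C and H account for only 2.618 g of the 4.06 g sample; the remaining 1.442 g must be oxygen.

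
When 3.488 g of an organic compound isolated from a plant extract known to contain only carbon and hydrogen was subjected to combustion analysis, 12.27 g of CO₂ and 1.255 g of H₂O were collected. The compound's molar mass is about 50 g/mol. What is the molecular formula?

C4H2

mol C = 12.27 g CO₂ ÷ 44.009 g/mol = 0.27881 mol
mol H = 2 × 1.255 g H₂O ÷ 18.015 g/mol = 0.13933 mol
Divide by the smallest (0.13933 mol): C 2.001, H 1.000
Empirical formula: C2H
Empirical-formula mass = 25.03 g/mol; 50 ÷ 25.03 ≈ 2, so the molecular formula is C4H2.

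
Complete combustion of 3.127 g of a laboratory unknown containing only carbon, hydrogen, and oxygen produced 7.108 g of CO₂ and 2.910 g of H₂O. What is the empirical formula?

mol C = 7.108 g CO₂ ÷ 44.009 g/mol = 0.16151 mol
mol H = 2 × 2.910 g H₂O ÷ 18.015 g/mol = 0.32306 mol
mass O = 3.127 − (1.9399 + 0.32565) = 0.86143 g → mol O = 0.86143 ÷ 15.999 = 0.053842 mol
Divide by the smallest (0.053842 mol): C 3.000, H 6.000, O 1.000

C3H6O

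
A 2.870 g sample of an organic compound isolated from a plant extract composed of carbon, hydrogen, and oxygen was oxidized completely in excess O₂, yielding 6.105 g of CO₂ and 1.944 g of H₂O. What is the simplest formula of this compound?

C9H14O4

mol C = 6.105 g CO₂ ÷ 44.009 g/mol = 0.13872 mol
mol H = 2 × 1.944 g H₂O ÷ 18.015 g/mol = 0.21582 mol
mass O = 2.870 − (1.6662 + 0.21755) = 0.98627 g → mol O = 0.98627 ÷ 15.999 = 0.061646 mol
Divide by the smallest (0.061646 mol): C 2.250, H 3.501, O 1.000
Multiplying each by 4 gives whole numbers: C 9.00, H 14.00, O 4.00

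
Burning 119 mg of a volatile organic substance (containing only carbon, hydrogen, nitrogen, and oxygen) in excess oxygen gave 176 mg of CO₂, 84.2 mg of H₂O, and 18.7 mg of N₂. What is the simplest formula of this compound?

mol C = 0.176 g CO₂ ÷ 44.009 g/mol = 0.003999 mol
mol H = 2 × 0.0842 g H₂O ÷ 18.015 g/mol = 0.009348 mol
mol N = 2 × 0.0187 g N₂ ÷ 28.014 g/mol = 0.001335 mol
mass O = 0.119 − (0.04803 + 0.009423 + 0.01870) = 0.04284 g → mol O = 0.04284 ÷ 15.999 = 0.002678 mol
Divide by the smallest (0.001335 mol): C 2.996, H 7.002, N 1.000, O 2.006

C3H7NO2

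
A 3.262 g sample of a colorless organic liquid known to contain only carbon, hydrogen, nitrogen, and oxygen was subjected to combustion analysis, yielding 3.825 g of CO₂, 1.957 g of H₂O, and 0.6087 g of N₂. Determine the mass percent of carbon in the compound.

mol C = 3.825 g CO₂ ÷ 44.009 g/mol = 0.086914 mol
mol H = 2 × 1.957 g H₂O ÷ 18.015 g/mol = 0.21726 mol
mol N = 2 × 0.6087 g N₂ ÷ 28.014 g/mol = 0.043457 mol
mass O = 3.262 − (1.0439 + 0.21900 + 0.60870) = 1.3904 g → mol O = 1.3904 ÷ 15.999 = 0.086904 mol
mass % C = 1.0439 g ÷ 3.262 g × 100%

32.00%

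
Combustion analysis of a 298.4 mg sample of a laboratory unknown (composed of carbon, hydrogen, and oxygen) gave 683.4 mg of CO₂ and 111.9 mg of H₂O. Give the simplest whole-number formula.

mol C = 0.6834 g CO₂ ÷ 44.009 g/mol = 0.015529 mol
mol H = 2 × 0.1119 g H₂O ÷ 18.015 g/mol = 0.012423 mol
mass O = 0.2984 − (0.18651 + 0.012522) = 0.099363 g → mol O = 0.099363 ÷ 15.999 = 0.0062106 mol
Divide by the smallest (0.0062106 mol): C 2.500, H 2.000, O 1.000
Multiplying each by 2 gives whole numbers: C 5.00, H 4.00, O 2.00

C5H4O2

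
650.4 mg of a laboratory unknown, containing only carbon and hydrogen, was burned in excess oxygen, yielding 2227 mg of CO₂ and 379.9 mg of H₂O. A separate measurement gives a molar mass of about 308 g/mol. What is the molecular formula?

mol C = 2.227 g CO₂ ÷ 44.009 g/mol = 0.050603 mol
mol H = 2 × 0.3799 g H₂O ÷ 18.015 g/mol = 0.042176 mol
Divide by the smallest (0.042176 mol): C 1.200, H 1.000
Multiplying each by 5 gives whole numbers: C 6.00, H 5.00
Empirical formula: C6H5
Empirical-formula mass = 77.11 g/mol; 308 ÷ 77.11 ≈ 4, so the molecular formula is C24H20.

C24H20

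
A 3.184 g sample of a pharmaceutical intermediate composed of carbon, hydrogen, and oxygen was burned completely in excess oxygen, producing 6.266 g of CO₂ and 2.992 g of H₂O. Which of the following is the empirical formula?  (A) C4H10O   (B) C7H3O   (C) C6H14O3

mol C = 6.266 g CO₂ ÷ 44.009 g/mol = 0.14238 mol
mol H = 2 × 2.992 g H₂O ÷ 18.015 g/mol = 0.33217 mol
mass O = 3.184 − (1.7101 + 0.33482) = 1.1390 g → mol O = 1.1390 ÷ 15.999 = 0.071195 mol
Divide by the smallest (0.071195 mol): C 2.000, H 4.666, O 1.000
Multiplying each by 3 gives whole numbers: C 6.00, H 14.00, O 3.00

(C) C6H14O3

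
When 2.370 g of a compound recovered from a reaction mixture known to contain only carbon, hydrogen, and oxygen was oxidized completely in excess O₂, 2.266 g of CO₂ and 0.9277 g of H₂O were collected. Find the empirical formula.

mol C = 2.266 g CO₂ ÷ 44.009 g/mol = 0.051489 mol
mol H = 2 × 0.9277 g H₂O ÷ 18.015 g/mol = 0.10299 mol
mass O = 2.370 − (0.61844 + 0.10382) = 1.6477 g → mol O = 1.6477 ÷ 15.999 = 0.10299 mol
Divide by the smallest (0.051489 mol): C 1.000, H 2.000, O 2.000

CH2O2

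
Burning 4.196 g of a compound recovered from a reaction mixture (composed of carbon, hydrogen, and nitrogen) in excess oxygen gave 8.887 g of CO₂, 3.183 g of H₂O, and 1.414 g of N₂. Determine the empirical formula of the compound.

C4H7N2

mol C = 8.887 g CO₂ ÷ 44.009 g/mol = 0.20194 mol
mol H = 2 × 3.183 g H₂O ÷ 18.015 g/mol = 0.35337 mol
mol N = 2 × 1.414 g N₂ ÷ 28.014 g/mol = 0.10095 mol
Divide by the smallest (0.10095 mol): C 2.000, H 3.500, N 1.000
Multiplying each by 2 gives whole numbers: C 4.00, H 7.00, N 2.00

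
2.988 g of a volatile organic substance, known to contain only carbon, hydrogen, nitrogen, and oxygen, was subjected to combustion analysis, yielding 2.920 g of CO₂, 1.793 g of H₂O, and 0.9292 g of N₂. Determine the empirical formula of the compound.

mol C = 2.920 g CO₂ ÷ 44.009 g/mol = 0.066350 mol
mol H = 2 × 1.793 g H₂O ÷ 18.015 g/mol = 0.19906 mol
mol N = 2 × 0.9292 g N₂ ÷ 28.014 g/mol = 0.066338 mol
mass O = 2.988 − (0.79693 + 0.20065 + 0.92920) = 1.0612 g → mol O = 1.0612 ÷ 15.999 = 0.066330 mol
Divide by the smallest (0.066330 mol): C 1.000, H 3.001, N 1.000, O 1.000

CH3NO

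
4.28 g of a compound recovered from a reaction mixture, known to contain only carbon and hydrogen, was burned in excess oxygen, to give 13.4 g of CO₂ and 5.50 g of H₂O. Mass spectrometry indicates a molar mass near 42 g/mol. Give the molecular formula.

mol C = 13.4 g CO₂ ÷ 44.009 g/mol = 0.3045 mol
mol H = 2 × 5.50 g H₂O ÷ 18.015 g/mol = 0.6106 mol
Divide by the smallest (0.3045 mol): C 1.000, H 2.005
Empirical formula: CH2
Empirical-formula mass = 14.03 g/mol; 42 ÷ 14.03 ≈ 3, so the molecular formula is C3H6.

C3H6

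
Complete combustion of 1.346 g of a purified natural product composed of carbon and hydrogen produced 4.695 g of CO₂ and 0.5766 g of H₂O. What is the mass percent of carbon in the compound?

mol C = 4.695 g CO₂ ÷ 44.009 g/mol = 0.10668 mol
mol H = 2 × 0.5766 g H₂O ÷ 18.015 g/mol = 0.064013 mol
mass % C = 1.2814 g ÷ 1.346 g × 100%

95.20%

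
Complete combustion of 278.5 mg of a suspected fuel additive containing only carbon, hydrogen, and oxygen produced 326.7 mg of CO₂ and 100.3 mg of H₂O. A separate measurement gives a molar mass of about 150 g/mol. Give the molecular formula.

C4H6O6

mol C = 0.3267 g CO₂ ÷ 44.009 g/mol = 0.0074235 mol
mol H = 2 × 0.1003 g H₂O ÷ 18.015 g/mol = 0.011135 mol
mass O = 0.2785 − (0.089163 + 0.011224) = 0.17811 g → mol O = 0.17811 ÷ 15.999 = 0.011133 mol
Divide by the smallest (0.0074235 mol): C 1.000, H 1.500, O 1.500
Multiplying each by 2 gives whole numbers: C 2.00, H 3.00, O 3.00
Empirical formula: C2H3O3
Empirical-formula mass = 75.04 g/mol; 150 ÷ 75.04 ≈ 2, so the molecular formula is C4H6O6.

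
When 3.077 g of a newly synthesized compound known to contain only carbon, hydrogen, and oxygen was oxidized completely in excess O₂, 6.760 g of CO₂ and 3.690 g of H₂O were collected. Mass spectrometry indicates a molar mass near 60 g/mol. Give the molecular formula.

C3H8O

mol C = 6.760 g CO₂ ÷ 44.009 g/mol = 0.15360 mol
mol H = 2 × 3.690 g H₂O ÷ 18.015 g/mol = 0.40966 mol
mass O = 3.077 − (1.8449 + 0.41294) = 0.81912 g → mol O = 0.81912 ÷ 15.999 = 0.051198 mol
Divide by the smallest (0.051198 mol): C 3.000, H 8.001, O 1.000
Empirical formula: C3H8O
Empirical-formula mass = 60.10 g/mol; 60 ÷ 60.10 ≈ 1, so the molecular formula is C3H8O.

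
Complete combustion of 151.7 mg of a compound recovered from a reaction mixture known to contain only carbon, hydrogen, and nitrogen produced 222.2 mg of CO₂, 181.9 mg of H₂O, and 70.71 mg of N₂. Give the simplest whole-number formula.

CH4N

mol C = 0.2222 g CO₂ ÷ 44.009 g/mol = 0.0050490 mol
mol H = 2 × 0.1819 g H₂O ÷ 18.015 g/mol = 0.020194 mol
mol N = 2 × 0.07071 g N₂ ÷ 28.014 g/mol = 0.0050482 mol
Divide by the smallest (0.0050482 mol): C 1.000, H 4.000, N 1.000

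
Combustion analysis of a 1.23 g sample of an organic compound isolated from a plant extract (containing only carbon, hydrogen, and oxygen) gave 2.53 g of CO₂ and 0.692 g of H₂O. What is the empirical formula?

mol C = 2.53 g CO₂ ÷ 44.009 g/mol = 0.05749 mol
mol H = 2 × 0.692 g H₂O ÷ 18.015 g/mol = 0.07682 mol
mass O = 1.23 − (0.6905 + 0.07744) = 0.4621 g → mol O = 0.4621 ÷ 15.999 = 0.02888 mol
Divide by the smallest (0.02888 mol): C 1.991, H 2.660, O 1.000
Multiplying each by 3 gives whole numbers: C 5.97, H 7.98, O 3.00

C6H8O3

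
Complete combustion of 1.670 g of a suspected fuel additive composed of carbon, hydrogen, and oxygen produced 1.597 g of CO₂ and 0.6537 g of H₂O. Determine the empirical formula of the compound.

CH2O2

mol C = 1.597 g CO₂ ÷ 44.009 g/mol = 0.036288 mol
mol H = 2 × 0.6537 g H₂O ÷ 18.015 g/mol = 0.072573 mol
mass O = 1.670 − (0.43586 + 0.073153) = 1.1610 g → mol O = 1.1610 ÷ 15.999 = 0.072566 mol
Divide by the smallest (0.036288 mol): C 1.000, H 2.000, O 2.000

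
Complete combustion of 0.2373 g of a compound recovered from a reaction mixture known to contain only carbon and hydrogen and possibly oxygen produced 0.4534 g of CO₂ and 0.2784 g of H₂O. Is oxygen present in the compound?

mol C = 0.4534 g CO₂ ÷ 44.009 g/mol = 0.010302 mol
mol H = 2 × 0.2784 g H₂O ÷ 18.015 g/mol = 0.030908 mol
C and H account for only 0.15490 g of the 0.2373 g sample; the remaining 0.082403 g must be oxygen.

yes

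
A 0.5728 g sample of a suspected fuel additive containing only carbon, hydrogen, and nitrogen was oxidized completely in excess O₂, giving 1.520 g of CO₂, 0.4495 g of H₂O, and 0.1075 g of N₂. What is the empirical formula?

mol C = 1.520 g CO₂ ÷ 44.009 g/mol = 0.034538 mol
mol H = 2 × 0.4495 g H₂O ÷ 18.015 g/mol = 0.049903 mol
mol N = 2 × 0.1075 g N₂ ÷ 28.014 g/mol = 0.0076747 mol
Divide by the smallest (0.0076747 mol): C 4.500, H 6.502, N 1.000
Multiplying each by 2 gives whole numbers: C 9.00, H 13.00, N 2.00

C9H13N2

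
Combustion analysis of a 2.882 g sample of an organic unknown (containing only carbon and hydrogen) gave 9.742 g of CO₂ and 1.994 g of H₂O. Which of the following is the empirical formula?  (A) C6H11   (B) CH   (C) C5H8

(B) CH

mol C = 9.742 g CO₂ ÷ 44.009 g/mol = 0.22136 mol
mol H = 2 × 1.994 g H₂O ÷ 18.015 g/mol = 0.22137 mol
Divide by the smallest (0.22136 mol): C 1.000, H 1.000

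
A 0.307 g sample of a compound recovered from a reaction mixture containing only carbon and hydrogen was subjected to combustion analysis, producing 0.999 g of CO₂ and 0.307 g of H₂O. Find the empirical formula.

mol C = 0.999 g CO₂ ÷ 44.009 g/mol = 0.02270 mol
mol H = 2 × 0.307 g H₂O ÷ 18.015 g/mol = 0.03408 mol
Divide by the smallest (0.02270 mol): C 1.000, H 1.501
Multiplying each by 2 gives whole numbers: C 2.00, H 3.00

C2H3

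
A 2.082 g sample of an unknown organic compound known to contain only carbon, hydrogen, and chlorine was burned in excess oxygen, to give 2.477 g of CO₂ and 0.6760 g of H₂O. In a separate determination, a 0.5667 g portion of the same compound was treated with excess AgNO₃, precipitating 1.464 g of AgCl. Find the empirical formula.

mol C = 2.477 g CO₂ ÷ 44.009 g/mol = 0.056284 mol
mol H = 2 × 0.6760 g H₂O ÷ 18.015 g/mol = 0.075049 mol
From the AgCl data: mol Cl per gram of compound = (1.464 ÷ 143.318) ÷ 0.5667 = 0.018025 mol/g, so in the 2.082 g combustion sample mol Cl = 0.037529 mol
Divide by the smallest (0.037529 mol): C 1.500, H 2.000, Cl 1.000
Multiplying each by 2 gives whole numbers: C 3.00, H 4.00, Cl 2.00

C3H4Cl2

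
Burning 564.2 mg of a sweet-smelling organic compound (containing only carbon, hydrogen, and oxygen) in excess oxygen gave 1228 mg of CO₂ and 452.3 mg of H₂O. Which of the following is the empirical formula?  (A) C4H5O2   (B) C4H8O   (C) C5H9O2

mol C = 1.228 g CO₂ ÷ 44.009 g/mol = 0.027903 mol
mol H = 2 × 0.4523 g H₂O ÷ 18.015 g/mol = 0.050214 mol
mass O = 0.5642 − (0.33515 + 0.050615) = 0.17844 g → mol O = 0.17844 ÷ 15.999 = 0.011153 mol
Divide by the smallest (0.011153 mol): C 2.502, H 4.502, O 1.000
Multiplying each by 2 gives whole numbers: C 5.00, H 9.00, O 2.00

(C) C5H9O2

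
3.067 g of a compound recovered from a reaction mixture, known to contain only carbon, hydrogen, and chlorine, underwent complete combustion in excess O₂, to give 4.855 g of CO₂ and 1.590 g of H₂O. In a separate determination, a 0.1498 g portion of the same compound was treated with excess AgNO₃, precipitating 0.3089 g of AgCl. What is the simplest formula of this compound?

mol C = 4.855 g CO₂ ÷ 44.009 g/mol = 0.11032 mol
mol H = 2 × 1.590 g H₂O ÷ 18.015 g/mol = 0.17652 mol
From the AgCl data: mol Cl per gram of compound = (0.3089 ÷ 143.318) ÷ 0.1498 = 0.014388 mol/g, so in the 3.067 g combustion sample mol Cl = 0.044128 mol
Divide by the smallest (0.044128 mol): C 2.500, H 4.000, Cl 1.000
Multiplying each by 2 gives whole numbers: C 5.00, H 8.00, Cl 2.00

C5H8Cl2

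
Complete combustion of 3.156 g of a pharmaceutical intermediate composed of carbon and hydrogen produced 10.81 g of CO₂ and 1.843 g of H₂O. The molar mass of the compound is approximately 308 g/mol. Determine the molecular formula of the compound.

C24H20

mol C = 10.81 g CO₂ ÷ 44.009 g/mol = 0.24563 mol
mol H = 2 × 1.843 g H₂O ÷ 18.015 g/mol = 0.20461 mol
Divide by the smallest (0.20461 mol): C 1.201, H 1.000
Multiplying each by 5 gives whole numbers: C 6.00, H 5.00
Empirical formula: C6H5
Empirical-formula mass = 77.11 g/mol; 308 ÷ 77.11 ≈ 4, so the molecular formula is C24H20.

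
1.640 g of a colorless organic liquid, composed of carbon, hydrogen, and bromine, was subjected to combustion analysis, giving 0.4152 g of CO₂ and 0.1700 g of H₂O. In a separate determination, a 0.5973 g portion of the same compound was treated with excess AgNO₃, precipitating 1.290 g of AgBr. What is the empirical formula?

CH2Br2

mol C = 0.4152 g CO₂ ÷ 44.009 g/mol = 0.0094344 mol
mol H = 2 × 0.1700 g H₂O ÷ 18.015 g/mol = 0.018873 mol
From the AgBr data: mol Br per gram of compound = (1.290 ÷ 187.772) ÷ 0.5973 = 0.011502 mol/g, so in the 1.640 g combustion sample mol Br = 0.018863 mol
Divide by the smallest (0.0094344 mol): C 1.000, H 2.000, Br 1.999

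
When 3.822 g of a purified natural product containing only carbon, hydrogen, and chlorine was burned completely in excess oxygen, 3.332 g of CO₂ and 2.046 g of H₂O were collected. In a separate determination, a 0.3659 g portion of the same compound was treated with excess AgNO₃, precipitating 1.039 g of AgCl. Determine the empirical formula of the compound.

mol C = 3.332 g CO₂ ÷ 44.009 g/mol = 0.075712 mol
mol H = 2 × 2.046 g H₂O ÷ 18.015 g/mol = 0.22714 mol
From the AgCl data: mol Cl per gram of compound = (1.039 ÷ 143.318) ÷ 0.3659 = 0.019813 mol/g, so in the 3.822 g combustion sample mol Cl = 0.075726 mol
Divide by the smallest (0.075712 mol): C 1.000, H 3.000, Cl 1.000

CH3Cl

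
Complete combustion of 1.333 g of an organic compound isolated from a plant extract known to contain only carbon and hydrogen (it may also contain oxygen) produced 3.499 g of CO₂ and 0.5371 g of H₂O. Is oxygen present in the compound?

yes

mol C = 3.499 g CO₂ ÷ 44.009 g/mol = 0.079506 mol
mol H = 2 × 0.5371 g H₂O ÷ 18.015 g/mol = 0.059628 mol
C and H account for only 1.0151 g of the 1.333 g sample; the remaining 0.31794 g must be oxygen.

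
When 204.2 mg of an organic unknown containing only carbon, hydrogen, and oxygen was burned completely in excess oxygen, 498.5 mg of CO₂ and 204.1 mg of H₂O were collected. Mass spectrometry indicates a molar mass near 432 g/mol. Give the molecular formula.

C24H48O6

mol C = 0.4985 g CO₂ ÷ 44.009 g/mol = 0.011327 mol
mol H = 2 × 0.2041 g H₂O ÷ 18.015 g/mol = 0.022659 mol
mass O = 0.2042 − (0.13605 + 0.022840) = 0.045308 g → mol O = 0.045308 ÷ 15.999 = 0.0028320 mol
Divide by the smallest (0.0028320 mol): C 4.000, H 8.001, O 1.000
Empirical formula: C4H8O
Empirical-formula mass = 72.11 g/mol; 432 ÷ 72.11 ≈ 6, so the molecular formula is C24H48O6.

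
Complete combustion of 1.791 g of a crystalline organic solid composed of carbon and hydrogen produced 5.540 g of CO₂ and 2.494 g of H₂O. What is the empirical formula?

mol C = 5.540 g CO₂ ÷ 44.009 g/mol = 0.12588 mol
mol H = 2 × 2.494 g H₂O ÷ 18.015 g/mol = 0.27688 mol
Divide by the smallest (0.12588 mol): C 1.000, H 2.199
Multiplying each by 5 gives whole numbers: C 5.00, H 11.00

C5H11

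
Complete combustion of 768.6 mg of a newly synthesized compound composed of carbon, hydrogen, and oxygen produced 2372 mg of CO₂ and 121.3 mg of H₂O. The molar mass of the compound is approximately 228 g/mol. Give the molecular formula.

mol C = 2.372 g CO₂ ÷ 44.009 g/mol = 0.053898 mol
mol H = 2 × 0.1213 g H₂O ÷ 18.015 g/mol = 0.013467 mol
mass O = 0.7686 − (0.64737 + 0.013574) = 0.10766 g → mol O = 0.10766 ÷ 15.999 = 0.0067289 mol
Divide by the smallest (0.0067289 mol): C 8.010, H 2.001, O 1.000
Empirical formula: C8H2O
Empirical-formula mass = 114.10 g/mol; 228 ÷ 114.10 ≈ 2, so the molecular formula is C16H4O2.

C16H4O2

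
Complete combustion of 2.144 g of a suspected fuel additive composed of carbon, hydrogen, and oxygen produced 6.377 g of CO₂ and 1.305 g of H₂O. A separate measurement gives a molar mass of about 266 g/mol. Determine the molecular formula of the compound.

C18H18O2

mol C = 6.377 g CO₂ ÷ 44.009 g/mol = 0.14490 mol
mol H = 2 × 1.305 g H₂O ÷ 18.015 g/mol = 0.14488 mol
mass O = 2.144 − (1.7404 + 0.14604) = 0.25754 g → mol O = 0.25754 ÷ 15.999 = 0.016097 mol
Divide by the smallest (0.016097 mol): C 9.002, H 9.000, O 1.000
Empirical formula: C9H9O
Empirical-formula mass = 133.17 g/mol; 266 ÷ 133.17 ≈ 2, so the molecular formula is C18H18O2.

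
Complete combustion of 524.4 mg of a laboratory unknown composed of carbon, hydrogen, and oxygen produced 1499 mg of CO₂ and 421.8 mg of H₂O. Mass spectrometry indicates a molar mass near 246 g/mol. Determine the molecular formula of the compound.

mol C = 1.499 g CO₂ ÷ 44.009 g/mol = 0.034061 mol
mol H = 2 × 0.4218 g H₂O ÷ 18.015 g/mol = 0.046828 mol
mass O = 0.5244 − (0.40911 + 0.047202) = 0.068088 g → mol O = 0.068088 ÷ 15.999 = 0.0042558 mol
Divide by the smallest (0.0042558 mol): C 8.003, H 11.003, O 1.000
Empirical formula: C8H11O
Empirical-formula mass = 123.17 g/mol; 246 ÷ 123.17 ≈ 2, so the molecular formula is C16H22O2.

C16H22O2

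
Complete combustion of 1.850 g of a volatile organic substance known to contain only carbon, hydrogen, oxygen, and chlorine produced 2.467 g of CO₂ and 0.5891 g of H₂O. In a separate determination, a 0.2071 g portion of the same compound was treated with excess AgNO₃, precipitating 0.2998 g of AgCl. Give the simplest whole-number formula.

mol C = 2.467 g CO₂ ÷ 44.009 g/mol = 0.056057 mol
mol H = 2 × 0.5891 g H₂O ÷ 18.015 g/mol = 0.065401 mol
From the AgCl data: mol Cl per gram of compound = (0.2998 ÷ 143.318) ÷ 0.2071 = 0.010101 mol/g, so in the 1.850 g combustion sample mol Cl = 0.018686 mol
mass O = 1.850 − (0.67330 + 0.065924 + 0.66243) = 0.44835 g → mol O = 0.44835 ÷ 15.999 = 0.028024 mol
Divide by the smallest (0.018686 mol): C 3.000, H 3.500, Cl 1.000, O 1.500
Multiplying each by 2 gives whole numbers: C 6.00, H 7.00, Cl 2.00, O 3.00

C6H7Cl2O3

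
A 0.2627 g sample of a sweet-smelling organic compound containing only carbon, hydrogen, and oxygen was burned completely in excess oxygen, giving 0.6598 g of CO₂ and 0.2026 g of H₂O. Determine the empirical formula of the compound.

C4H6O

mol C = 0.6598 g CO₂ ÷ 44.009 g/mol = 0.014992 mol
mol H = 2 × 0.2026 g H₂O ÷ 18.015 g/mol = 0.022492 mol
mass O = 0.2627 − (0.18007 + 0.022672) = 0.059954 g → mol O = 0.059954 ÷ 15.999 = 0.0037474 mol
Divide by the smallest (0.0037474 mol): C 4.001, H 6.002, O 1.000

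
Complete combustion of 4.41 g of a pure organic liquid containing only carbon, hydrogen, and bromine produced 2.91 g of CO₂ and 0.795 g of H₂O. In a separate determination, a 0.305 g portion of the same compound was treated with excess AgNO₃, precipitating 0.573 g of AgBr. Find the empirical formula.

C3H4Br2

mol C = 2.91 g CO₂ ÷ 44.009 g/mol = 0.06612 mol
mol H = 2 × 0.795 g H₂O ÷ 18.015 g/mol = 0.08826 mol
From the AgBr data: mol Br per gram of compound = (0.573 ÷ 187.772) ÷ 0.305 = 0.01001 mol/g, so in the 4.41 g combustion sample mol Br = 0.04412 mol
Divide by the smallest (0.04412 mol): C 1.499, H 2.000, Br 1.000
Multiplying each by 2 gives whole numbers: C 3.00, H 4.00, Br 2.00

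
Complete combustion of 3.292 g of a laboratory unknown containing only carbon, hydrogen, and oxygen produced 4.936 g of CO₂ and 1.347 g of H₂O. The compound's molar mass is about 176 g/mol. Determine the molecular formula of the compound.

mol C = 4.936 g CO₂ ÷ 44.009 g/mol = 0.11216 mol
mol H = 2 × 1.347 g H₂O ÷ 18.015 g/mol = 0.14954 mol
mass O = 3.292 − (1.3471 + 0.15074) = 1.7941 g → mol O = 1.7941 ÷ 15.999 = 0.11214 mol
Divide by the smallest (0.11214 mol): C 1.000, H 1.334, O 1.000
Multiplying each by 3 gives whole numbers: C 3.00, H 4.00, O 3.00
Empirical formula: C3H4O3
Empirical-formula mass = 88.06 g/mol; 176 ÷ 88.06 ≈ 2, so the molecular formula is C6H8O6.

C6H8O6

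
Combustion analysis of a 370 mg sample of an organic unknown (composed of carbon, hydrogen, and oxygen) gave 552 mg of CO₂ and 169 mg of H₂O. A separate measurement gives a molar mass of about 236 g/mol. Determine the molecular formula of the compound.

C8H12O8

mol C = 0.552 g CO₂ ÷ 44.009 g/mol = 0.01254 mol
mol H = 2 × 0.169 g H₂O ÷ 18.015 g/mol = 0.01876 mol
mass O = 0.370 − (0.1507 + 0.01891) = 0.2004 g → mol O = 0.2004 ÷ 15.999 = 0.01253 mol
Divide by the smallest (0.01253 mol): C 1.001, H 1.498, O 1.000
Multiplying each by 2 gives whole numbers: C 2.00, H 3.00, O 2.00
Empirical formula: C2H3O2
Empirical-formula mass = 59.04 g/mol; 236 ÷ 59.04 ≈ 4, so the molecular formula is C8H12O8.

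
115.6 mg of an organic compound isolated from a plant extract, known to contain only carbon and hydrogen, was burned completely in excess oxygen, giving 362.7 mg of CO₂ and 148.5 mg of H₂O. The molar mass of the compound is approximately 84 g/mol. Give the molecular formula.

mol C = 0.3627 g CO₂ ÷ 44.009 g/mol = 0.0082415 mol
mol H = 2 × 0.1485 g H₂O ÷ 18.015 g/mol = 0.016486 mol
Divide by the smallest (0.0082415 mol): C 1.000, H 2.000
Empirical formula: CH2
Empirical-formula mass = 14.03 g/mol; 84 ÷ 14.03 ≈ 6, so the molecular formula is C6H12.

C6H12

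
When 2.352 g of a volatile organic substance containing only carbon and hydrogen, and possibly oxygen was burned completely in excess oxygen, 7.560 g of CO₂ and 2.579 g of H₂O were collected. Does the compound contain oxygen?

no

mol C = 7.560 g CO₂ ÷ 44.009 g/mol = 0.17178 mol
mol H = 2 × 2.579 g H₂O ÷ 18.015 g/mol = 0.28632 mol
C and H together account for 2.3519 g — essentially the entire 2.352 g sample — so the compound contains no oxygen.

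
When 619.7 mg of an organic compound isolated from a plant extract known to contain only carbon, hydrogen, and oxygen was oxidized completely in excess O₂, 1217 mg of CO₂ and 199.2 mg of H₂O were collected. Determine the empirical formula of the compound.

mol C = 1.217 g CO₂ ÷ 44.009 g/mol = 0.027653 mol
mol H = 2 × 0.1992 g H₂O ÷ 18.015 g/mol = 0.022115 mol
mass O = 0.6197 − (0.33215 + 0.022292) = 0.26526 g → mol O = 0.26526 ÷ 15.999 = 0.016580 mol
Divide by the smallest (0.016580 mol): C 1.668, H 1.334, O 1.000
Multiplying each by 3 gives whole numbers: C 5.00, H 4.00, O 3.00

C5H4O3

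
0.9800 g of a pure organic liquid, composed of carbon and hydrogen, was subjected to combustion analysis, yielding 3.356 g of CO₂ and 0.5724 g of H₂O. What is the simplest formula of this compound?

mol C = 3.356 g CO₂ ÷ 44.009 g/mol = 0.076257 mol
mol H = 2 × 0.5724 g H₂O ÷ 18.015 g/mol = 0.063547 mol
Divide by the smallest (0.063547 mol): C 1.200, H 1.000
Multiplying each by 5 gives whole numbers: C 6.00, H 5.00

C6H5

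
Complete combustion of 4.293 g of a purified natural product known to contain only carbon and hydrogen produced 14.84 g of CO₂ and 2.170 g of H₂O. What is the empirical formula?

mol C = 14.84 g CO₂ ÷ 44.009 g/mol = 0.33720 mol
mol H = 2 × 2.170 g H₂O ÷ 18.015 g/mol = 0.24091 mol
Divide by the smallest (0.24091 mol): C 1.400, H 1.000
Multiplying each by 5 gives whole numbers: C 7.00, H 5.00

C7H5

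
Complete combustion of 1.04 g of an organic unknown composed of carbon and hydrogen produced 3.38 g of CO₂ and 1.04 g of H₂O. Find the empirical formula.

mol C = 3.38 g CO₂ ÷ 44.009 g/mol = 0.07680 mol
mol H = 2 × 1.04 g H₂O ÷ 18.015 g/mol = 0.1155 mol
Divide by the smallest (0.07680 mol): C 1.000, H 1.503
Multiplying each by 2 gives whole numbers: C 2.00, H 3.01

C2H3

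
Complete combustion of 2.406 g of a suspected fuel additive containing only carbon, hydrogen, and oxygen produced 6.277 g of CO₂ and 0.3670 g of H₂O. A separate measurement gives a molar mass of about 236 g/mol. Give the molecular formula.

mol C = 6.277 g CO₂ ÷ 44.009 g/mol = 0.14263 mol
mol H = 2 × 0.3670 g H₂O ÷ 18.015 g/mol = 0.040744 mol
mass O = 2.406 − (1.7131 + 0.041070) = 0.65180 g → mol O = 0.65180 ÷ 15.999 = 0.040740 mol
Divide by the smallest (0.040740 mol): C 3.501, H 1.000, O 1.000
Multiplying each by 2 gives whole numbers: C 7.00, H 2.00, O 2.00
Empirical formula: C7H2O2
Empirical-formula mass = 118.09 g/mol; 236 ÷ 118.09 ≈ 2, so the molecular formula is C14H4O4.

C14H4O4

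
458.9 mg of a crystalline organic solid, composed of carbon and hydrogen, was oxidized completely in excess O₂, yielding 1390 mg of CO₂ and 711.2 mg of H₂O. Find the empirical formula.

C2H5

mol C = 1.390 g CO₂ ÷ 44.009 g/mol = 0.031584 mol
mol H = 2 × 0.7112 g H₂O ÷ 18.015 g/mol = 0.078956 mol
Divide by the smallest (0.031584 mol): C 1.000, H 2.500
Multiplying each by 2 gives whole numbers: C 2.00, H 5.00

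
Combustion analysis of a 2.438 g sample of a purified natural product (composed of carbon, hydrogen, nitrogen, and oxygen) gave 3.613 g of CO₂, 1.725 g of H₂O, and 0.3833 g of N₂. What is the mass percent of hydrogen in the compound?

7.92%

mol C = 3.613 g CO₂ ÷ 44.009 g/mol = 0.082097 mol
mol H = 2 × 1.725 g H₂O ÷ 18.015 g/mol = 0.19151 mol
mol N = 2 × 0.3833 g N₂ ÷ 28.014 g/mol = 0.027365 mol
mass O = 2.438 − (0.98607 + 0.19304 + 0.38330) = 0.87560 g → mol O = 0.87560 ÷ 15.999 = 0.054728 mol
mass % H = 0.19304 g ÷ 2.438 g × 100%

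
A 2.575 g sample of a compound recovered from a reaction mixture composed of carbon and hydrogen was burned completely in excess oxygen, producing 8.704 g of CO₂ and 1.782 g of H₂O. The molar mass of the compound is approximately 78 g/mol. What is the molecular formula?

mol C = 8.704 g CO₂ ÷ 44.009 g/mol = 0.19778 mol
mol H = 2 × 1.782 g H₂O ÷ 18.015 g/mol = 0.19784 mol
Divide by the smallest (0.19778 mol): C 1.000, H 1.000
Empirical formula: CH
Empirical-formula mass = 13.02 g/mol; 78 ÷ 13.02 ≈ 6, so the molecular formula is C6H6.

C6H6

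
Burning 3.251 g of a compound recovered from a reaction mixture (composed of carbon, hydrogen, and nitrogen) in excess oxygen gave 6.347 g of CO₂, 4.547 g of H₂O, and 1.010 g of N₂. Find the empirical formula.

mol C = 6.347 g CO₂ ÷ 44.009 g/mol = 0.14422 mol
mol H = 2 × 4.547 g H₂O ÷ 18.015 g/mol = 0.50480 mol
mol N = 2 × 1.010 g N₂ ÷ 28.014 g/mol = 0.072107 mol
Divide by the smallest (0.072107 mol): C 2.000, H 7.001, N 1.000

C2H7N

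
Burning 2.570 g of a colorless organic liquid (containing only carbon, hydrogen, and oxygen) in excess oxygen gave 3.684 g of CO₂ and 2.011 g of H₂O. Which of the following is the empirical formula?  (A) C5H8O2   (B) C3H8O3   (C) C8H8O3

(B) C3H8O3

mol C = 3.684 g CO₂ ÷ 44.009 g/mol = 0.083710 mol
mol H = 2 × 2.011 g H₂O ÷ 18.015 g/mol = 0.22326 mol
mass O = 2.570 − (1.0054 + 0.22504) = 1.3395 g → mol O = 1.3395 ÷ 15.999 = 0.083725 mol
Divide by the smallest (0.083710 mol): C 1.000, H 2.667, O 1.000
Multiplying each by 3 gives whole numbers: C 3.00, H 8.00, O 3.00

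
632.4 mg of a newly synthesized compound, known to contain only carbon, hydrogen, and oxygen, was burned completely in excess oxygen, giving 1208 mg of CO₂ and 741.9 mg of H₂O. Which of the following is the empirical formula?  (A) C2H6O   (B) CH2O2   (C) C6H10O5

(A) C2H6O

mol C = 1.208 g CO₂ ÷ 44.009 g/mol = 0.027449 mol
mol H = 2 × 0.7419 g H₂O ÷ 18.015 g/mol = 0.082365 mol
mass O = 0.6324 − (0.32969 + 0.083024) = 0.21969 g → mol O = 0.21969 ÷ 15.999 = 0.013731 mol
Divide by the smallest (0.013731 mol): C 1.999, H 5.998, O 1.000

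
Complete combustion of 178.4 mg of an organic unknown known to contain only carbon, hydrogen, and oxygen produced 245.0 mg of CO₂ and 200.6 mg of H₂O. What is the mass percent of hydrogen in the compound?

mol C = 0.2450 g CO₂ ÷ 44.009 g/mol = 0.0055670 mol
mol H = 2 × 0.2006 g H₂O ÷ 18.015 g/mol = 0.022270 mol
mass O = 0.1784 − (0.066866 + 0.022448) = 0.089086 g → mol O = 0.089086 ÷ 15.999 = 0.0055682 mol
mass % H = 0.022448 g ÷ 0.1784 g × 100%

12.58%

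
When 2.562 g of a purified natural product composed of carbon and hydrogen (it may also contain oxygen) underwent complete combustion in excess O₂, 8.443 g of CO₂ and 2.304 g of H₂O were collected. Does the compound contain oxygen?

no

mol C = 8.443 g CO₂ ÷ 44.009 g/mol = 0.19185 mol
mol H = 2 × 2.304 g H₂O ÷ 18.015 g/mol = 0.25579 mol
C and H together account for 2.5621 g — essentially the entire 2.562 g sample — so the compound contains no oxygen.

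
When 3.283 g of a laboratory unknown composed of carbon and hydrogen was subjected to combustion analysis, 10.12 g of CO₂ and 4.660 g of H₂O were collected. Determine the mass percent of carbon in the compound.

mol C = 10.12 g CO₂ ÷ 44.009 g/mol = 0.22995 mol
mol H = 2 × 4.660 g H₂O ÷ 18.015 g/mol = 0.51735 mol
mass % C = 2.7620 g ÷ 3.283 g × 100%

84.13%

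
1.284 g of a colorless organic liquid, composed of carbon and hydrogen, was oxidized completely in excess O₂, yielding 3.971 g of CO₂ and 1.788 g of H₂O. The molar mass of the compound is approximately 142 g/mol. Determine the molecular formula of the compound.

C10H22

mol C = 3.971 g CO₂ ÷ 44.009 g/mol = 0.090232 mol
mol H = 2 × 1.788 g H₂O ÷ 18.015 g/mol = 0.19850 mol
Divide by the smallest (0.090232 mol): C 1.000, H 2.200
Multiplying each by 5 gives whole numbers: C 5.00, H 11.00
Empirical formula: C5H11
Empirical-formula mass = 71.14 g/mol; 142 ÷ 71.14 ≈ 2, so the molecular formula is C10H22.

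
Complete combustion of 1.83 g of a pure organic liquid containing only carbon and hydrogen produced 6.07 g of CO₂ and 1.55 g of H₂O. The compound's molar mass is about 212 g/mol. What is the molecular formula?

C16H20

mol C = 6.07 g CO₂ ÷ 44.009 g/mol = 0.1379 mol
mol H = 2 × 1.55 g H₂O ÷ 18.015 g/mol = 0.1721 mol
Divide by the smallest (0.1379 mol): C 1.000, H 1.248
Multiplying each by 4 gives whole numbers: C 4.00, H 4.99
Empirical formula: C4H5
Empirical-formula mass = 53.08 g/mol; 212 ÷ 53.08 ≈ 4, so the molecular formula is C16H20.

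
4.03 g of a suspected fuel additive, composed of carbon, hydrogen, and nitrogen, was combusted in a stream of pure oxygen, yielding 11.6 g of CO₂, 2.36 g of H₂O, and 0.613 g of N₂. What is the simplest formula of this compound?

C6H6N

mol C = 11.6 g CO₂ ÷ 44.009 g/mol = 0.2636 mol
mol H = 2 × 2.36 g H₂O ÷ 18.015 g/mol = 0.2620 mol
mol N = 2 × 0.613 g N₂ ÷ 28.014 g/mol = 0.04376 mol
Divide by the smallest (0.04376 mol): C 6.023, H 5.987, N 1.000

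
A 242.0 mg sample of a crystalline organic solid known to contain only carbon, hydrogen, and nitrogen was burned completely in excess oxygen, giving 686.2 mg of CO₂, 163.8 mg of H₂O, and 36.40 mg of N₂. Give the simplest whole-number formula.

mol C = 0.6862 g CO₂ ÷ 44.009 g/mol = 0.015592 mol
mol H = 2 × 0.1638 g H₂O ÷ 18.015 g/mol = 0.018185 mol
mol N = 2 × 0.03640 g N₂ ÷ 28.014 g/mol = 0.0025987 mol
Divide by the smallest (0.0025987 mol): C 6.000, H 6.998, N 1.000

C6H7N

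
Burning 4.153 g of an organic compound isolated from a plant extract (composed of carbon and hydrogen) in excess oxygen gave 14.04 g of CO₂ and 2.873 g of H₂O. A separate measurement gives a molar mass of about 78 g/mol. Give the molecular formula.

C6H6

mol C = 14.04 g CO₂ ÷ 44.009 g/mol = 0.31903 mol
mol H = 2 × 2.873 g H₂O ÷ 18.015 g/mol = 0.31896 mol
Divide by the smallest (0.31896 mol): C 1.000, H 1.000
Empirical formula: CH
Empirical-formula mass = 13.02 g/mol; 78 ÷ 13.02 ≈ 6, so the molecular formula is C6H6.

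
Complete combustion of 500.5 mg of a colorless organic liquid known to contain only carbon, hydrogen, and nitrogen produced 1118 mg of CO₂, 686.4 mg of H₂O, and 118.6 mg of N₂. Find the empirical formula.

mol C = 1.118 g CO₂ ÷ 44.009 g/mol = 0.025404 mol
mol H = 2 × 0.6864 g H₂O ÷ 18.015 g/mol = 0.076203 mol
mol N = 2 × 0.1186 g N₂ ÷ 28.014 g/mol = 0.0084672 mol
Divide by the smallest (0.0084672 mol): C 3.000, H 9.000, N 1.000

C3H9N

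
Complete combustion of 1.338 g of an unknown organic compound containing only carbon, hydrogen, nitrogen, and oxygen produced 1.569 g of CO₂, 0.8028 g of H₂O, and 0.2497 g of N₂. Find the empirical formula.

mol C = 1.569 g CO₂ ÷ 44.009 g/mol = 0.035652 mol
mol H = 2 × 0.8028 g H₂O ÷ 18.015 g/mol = 0.089126 mol
mol N = 2 × 0.2497 g N₂ ÷ 28.014 g/mol = 0.017827 mol
mass O = 1.338 − (0.42821 + 0.089839 + 0.24970) = 0.57025 g → mol O = 0.57025 ÷ 15.999 = 0.035643 mol
Divide by the smallest (0.017827 mol): C 2.000, H 5.000, N 1.000, O 1.999

C2H5NO2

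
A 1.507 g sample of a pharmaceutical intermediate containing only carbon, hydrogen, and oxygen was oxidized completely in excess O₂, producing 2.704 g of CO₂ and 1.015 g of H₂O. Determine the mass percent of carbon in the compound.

mol C = 2.704 g CO₂ ÷ 44.009 g/mol = 0.061442 mol
mol H = 2 × 1.015 g H₂O ÷ 18.015 g/mol = 0.11268 mol
mass O = 1.507 − (0.73798 + 0.11359) = 0.65544 g → mol O = 0.65544 ÷ 15.999 = 0.040967 mol
mass % C = 0.73798 g ÷ 1.507 g × 100%

48.97%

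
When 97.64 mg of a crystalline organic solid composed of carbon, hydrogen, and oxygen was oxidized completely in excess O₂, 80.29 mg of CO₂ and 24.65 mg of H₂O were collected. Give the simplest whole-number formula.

mol C = 0.08029 g CO₂ ÷ 44.009 g/mol = 0.0018244 mol
mol H = 2 × 0.02465 g H₂O ÷ 18.015 g/mol = 0.0027366 mol
mass O = 0.09764 − (0.021913 + 0.0027585) = 0.072969 g → mol O = 0.072969 ÷ 15.999 = 0.0045608 mol
Divide by the smallest (0.0018244 mol): C 1.000, H 1.500, O 2.500
Multiplying each by 2 gives whole numbers: C 2.00, H 3.00, O 5.00

C2H3O5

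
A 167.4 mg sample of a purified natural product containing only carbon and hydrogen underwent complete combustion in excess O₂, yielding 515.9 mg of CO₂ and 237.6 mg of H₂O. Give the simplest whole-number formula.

mol C = 0.5159 g CO₂ ÷ 44.009 g/mol = 0.011723 mol
mol H = 2 × 0.2376 g H₂O ÷ 18.015 g/mol = 0.026378 mol
Divide by the smallest (0.011723 mol): C 1.000, H 2.250
Multiplying each by 4 gives whole numbers: C 4.00, H 9.00

C4H9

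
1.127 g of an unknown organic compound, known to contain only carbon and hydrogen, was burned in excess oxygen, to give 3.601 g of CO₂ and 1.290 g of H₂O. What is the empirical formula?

mol C = 3.601 g CO₂ ÷ 44.009 g/mol = 0.081824 mol
mol H = 2 × 1.290 g H₂O ÷ 18.015 g/mol = 0.14321 mol
Divide by the smallest (0.081824 mol): C 1.000, H 1.750
Multiplying each by 4 gives whole numbers: C 4.00, H 7.00

C4H7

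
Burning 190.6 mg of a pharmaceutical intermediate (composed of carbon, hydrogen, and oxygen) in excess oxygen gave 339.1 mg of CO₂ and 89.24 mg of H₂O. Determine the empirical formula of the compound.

mol C = 0.3391 g CO₂ ÷ 44.009 g/mol = 0.0077052 mol
mol H = 2 × 0.08924 g H₂O ÷ 18.015 g/mol = 0.0099073 mol
mass O = 0.1906 − (0.092548 + 0.0099866) = 0.088066 g → mol O = 0.088066 ÷ 15.999 = 0.0055045 mol
Divide by the smallest (0.0055045 mol): C 1.400, H 1.800, O 1.000
Multiplying each by 5 gives whole numbers: C 7.00, H 9.00, O 5.00

C7H9O5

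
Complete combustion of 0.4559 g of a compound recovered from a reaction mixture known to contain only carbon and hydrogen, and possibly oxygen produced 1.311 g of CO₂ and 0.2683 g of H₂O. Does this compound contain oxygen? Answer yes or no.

yes

mol C = 1.311 g CO₂ ÷ 44.009 g/mol = 0.029789 mol
mol H = 2 × 0.2683 g H₂O ÷ 18.015 g/mol = 0.029786 mol
C and H account for only 0.38782 g of the 0.4559 g sample; the remaining 0.068075 g must be oxygen.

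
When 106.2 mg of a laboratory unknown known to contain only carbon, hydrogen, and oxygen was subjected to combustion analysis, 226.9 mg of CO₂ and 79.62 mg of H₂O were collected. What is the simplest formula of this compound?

C7H12O3

mol C = 0.2269 g CO₂ ÷ 44.009 g/mol = 0.0051558 mol
mol H = 2 × 0.07962 g H₂O ÷ 18.015 g/mol = 0.0088393 mol
mass O = 0.1062 − (0.061926 + 0.0089100) = 0.035364 g → mol O = 0.035364 ÷ 15.999 = 0.0022104 mol
Divide by the smallest (0.0022104 mol): C 2.333, H 3.999, O 1.000
Multiplying each by 3 gives whole numbers: C 7.00, H 12.00, O 3.00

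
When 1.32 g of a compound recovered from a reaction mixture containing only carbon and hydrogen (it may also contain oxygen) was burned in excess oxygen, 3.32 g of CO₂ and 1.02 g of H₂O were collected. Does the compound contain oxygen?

mol C = 3.32 g CO₂ ÷ 44.009 g/mol = 0.07544 mol
mol H = 2 × 1.02 g H₂O ÷ 18.015 g/mol = 0.1132 mol
C and H account for only 1.020 g of the 1.32 g sample; the remaining 0.2998 g must be oxygen.

yes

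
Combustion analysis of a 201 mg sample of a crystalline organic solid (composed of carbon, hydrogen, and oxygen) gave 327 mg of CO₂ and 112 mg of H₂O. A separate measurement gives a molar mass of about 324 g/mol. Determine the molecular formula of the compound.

mol C = 0.327 g CO₂ ÷ 44.009 g/mol = 0.007430 mol
mol H = 2 × 0.112 g H₂O ÷ 18.015 g/mol = 0.01243 mol
mass O = 0.201 − (0.08925 + 0.01253) = 0.09922 g → mol O = 0.09922 ÷ 15.999 = 0.006202 mol
Divide by the smallest (0.006202 mol): C 1.198, H 2.005, O 1.000
Multiplying each by 5 gives whole numbers: C 5.99, H 10.02, O 5.00
Empirical formula: C6H10O5
Empirical-formula mass = 162.14 g/mol; 324 ÷ 162.14 ≈ 2, so the molecular formula is C12H20O10.

C12H20O10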